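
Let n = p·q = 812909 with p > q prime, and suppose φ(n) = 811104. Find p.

953

φ(n) = (p−1)(q−1) = n − (p+q) + 1, so p + q = 812909 − 811104 + 1 = 1806.
p and q are the roots of t² − 1806t + 812909 = 0.
Discriminant: 1806² − 4·812909 = 3261636 − 3251636 = 10000; √10000 = 100.
q = (1806 − 100)/2 = 853, p = (1806 + 100)/2 = 953.
Check: 853 · 953 = 812909.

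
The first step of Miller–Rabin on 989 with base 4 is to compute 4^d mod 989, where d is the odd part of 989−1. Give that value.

989 − 1 = 988 = 2^2 · 247, so d = 247.
4^1 ≡ 4 (mod 989)
4^2 ≡ 4^2 = 16 ≡ 16 (mod 989)
4^4 ≡ 16^2 = 256 ≡ 256 (mod 989)
4^8 ≡ 256^2 = 65536 ≡ 262 (mod 989)
4^16 ≡ 262^2 = 68644 ≡ 403 (mod 989)
4^32 ≡ 403^2 = 162409 ≡ 213 (mod 989)
4^64 ≡ 213^2 = 45369 ≡ 864 (mod 989)
4^128 ≡ 864^2 = 746496 ≡ 790 (mod 989)
247 = 128 + 64 + 32 + 16 + 4 + 2 + 1 in binary powers of 2.
So 4^247 ≡ 790 · 864 · 213 · 403 · 256 · 16 · 4 ≡ 403 (mod 989).
Squaring chain: 403 → 213; never reaches −1, so base 4 is a Miller–Rabin witness that 989 is composite.

403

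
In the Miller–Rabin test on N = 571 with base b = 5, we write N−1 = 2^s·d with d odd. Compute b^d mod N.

571 − 1 = 570 = 2^1 · 285, so d = 285.
5^1 ≡ 5 (mod 571)
5^2 ≡ 5^2 = 25 ≡ 25 (mod 571)
5^4 ≡ 25^2 = 625 ≡ 54 (mod 571)
5^8 ≡ 54^2 = 2916 ≡ 61 (mod 571)
5^16 ≡ 61^2 = 3721 ≡ 295 (mod 571)
5^32 ≡ 295^2 = 87025 ≡ 233 (mod 571)
5^64 ≡ 233^2 = 54289 ≡ 44 (mod 571)
5^128 ≡ 44^2 = 1936 ≡ 223 (mod 571)
5^256 ≡ 223^2 = 49729 ≡ 52 (mod 571)
285 = 256 + 16 + 8 + 4 + 1 in binary powers of 2.
So 5^285 ≡ 52 · 295 · 61 · 54 · 5 ≡ 1 (mod 571).
Since 5^d ≡ 1 (mod 571), base 5 does not prove 571 composite.

1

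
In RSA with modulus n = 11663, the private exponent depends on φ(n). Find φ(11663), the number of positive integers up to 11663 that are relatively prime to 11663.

11448

Factor: 11663 = 107 · 109.
φ(11663) = (107−1) · (109−1) = 106 · 108 = 11448.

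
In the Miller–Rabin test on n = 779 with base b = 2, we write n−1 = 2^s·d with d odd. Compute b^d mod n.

471

779 − 1 = 778 = 2^1 · 389, so d = 389.
2^1 ≡ 2 (mod 779)
2^2 ≡ 2^2 = 4 ≡ 4 (mod 779)
2^4 ≡ 4^2 = 16 ≡ 16 (mod 779)
2^8 ≡ 16^2 = 256 ≡ 256 (mod 779)
2^16 ≡ 256^2 = 65536 ≡ 100 (mod 779)
2^32 ≡ 100^2 = 10000 ≡ 652 (mod 779)
2^64 ≡ 652^2 = 425104 ≡ 549 (mod 779)
2^128 ≡ 549^2 = 301401 ≡ 707 (mod 779)
2^256 ≡ 707^2 = 499849 ≡ 510 (mod 779)
389 = 256 + 128 + 4 + 1 in binary powers of 2.
So 2^389 ≡ 510 · 707 · 16 · 2 ≡ 471 (mod 779).
Squaring chain: 471; never reaches −1, so base 2 is a Miller–Rabin witness that 779 is composite.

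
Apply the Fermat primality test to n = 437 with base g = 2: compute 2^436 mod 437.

358

2^1 ≡ 2 (mod 437)
2^2 ≡ 2^2 = 4 ≡ 4 (mod 437)
2^4 ≡ 4^2 = 16 ≡ 16 (mod 437)
2^8 ≡ 16^2 = 256 ≡ 256 (mod 437)
2^16 ≡ 256^2 = 65536 ≡ 423 (mod 437)
2^32 ≡ 423^2 = 178929 ≡ 196 (mod 437)
2^64 ≡ 196^2 = 38416 ≡ 397 (mod 437)
2^128 ≡ 397^2 = 157609 ≡ 289 (mod 437)
2^256 ≡ 289^2 = 83521 ≡ 54 (mod 437)
436 = 256 + 128 + 32 + 16 + 4 in binary powers of 2.
So 2^436 ≡ 54 · 289 · 196 · 423 · 16 ≡ 358 (mod 437).
Since 358 ≠ 1, base 2 is a Fermat witness: 437 is composite.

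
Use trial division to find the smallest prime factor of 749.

749 is odd.
Digit sum 20, not divisible by 3.
Ends in 9: not divisible by 5.
7: 749 = 7·107

7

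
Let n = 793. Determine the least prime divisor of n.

793 is odd.
Digit sum 19, not divisible by 3.
Ends in 3: not divisible by 5.
7: 793 = 7·113 + 2
11: 793 = 11·72 + 1
13: 793 = 13·61

13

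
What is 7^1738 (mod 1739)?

7^1 ≡ 7 (mod 1739)
7^2 ≡ 7^2 = 49 ≡ 49 (mod 1739)
7^4 ≡ 49^2 = 2401 ≡ 662 (mod 1739)
7^8 ≡ 662^2 = 438244 ≡ 16 (mod 1739)
7^16 ≡ 16^2 = 256 ≡ 256 (mod 1739)
7^32 ≡ 256^2 = 65536 ≡ 1193 (mod 1739)
7^64 ≡ 1193^2 = 1423249 ≡ 747 (mod 1739)
7^128 ≡ 747^2 = 558009 ≡ 1529 (mod 1739)
7^256 ≡ 1529^2 = 2337841 ≡ 625 (mod 1739)
7^512 ≡ 625^2 = 390625 ≡ 1089 (mod 1739)
7^1024 ≡ 1089^2 = 1185921 ≡ 1662 (mod 1739)
1738 = 1024 + 512 + 128 + 64 + 8 + 2 in binary powers of 2.
So 7^1738 ≡ 1662 · 1089 · 1529 · 747 · 16 · 49 ≡ 636 (mod 1739).
Since 636 ≠ 1, base 7 is a Fermat witness: 1739 is composite.

636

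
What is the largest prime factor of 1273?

67

1273 = 19 · 67
67 is prime.
So 1273 = 19 · 67; the largest prime factor is 67.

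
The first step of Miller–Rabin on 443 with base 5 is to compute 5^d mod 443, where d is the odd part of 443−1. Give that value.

442

443 − 1 = 442 = 2^1 · 221, so d = 221.
5^1 ≡ 5 (mod 443)
5^2 ≡ 5^2 = 25 ≡ 25 (mod 443)
5^4 ≡ 25^2 = 625 ≡ 182 (mod 443)
5^8 ≡ 182^2 = 33124 ≡ 342 (mod 443)
5^16 ≡ 342^2 = 116964 ≡ 12 (mod 443)
5^32 ≡ 12^2 = 144 ≡ 144 (mod 443)
5^64 ≡ 144^2 = 20736 ≡ 358 (mod 443)
5^128 ≡ 358^2 = 128164 ≡ 137 (mod 443)
221 = 128 + 64 + 16 + 8 + 4 + 1 in binary powers of 2.
So 5^221 ≡ 137 · 358 · 12 · 342 · 182 · 5 ≡ 442 (mod 443).
Since 5^d ≡ 442 (mod 443), base 5 does not prove 443 composite.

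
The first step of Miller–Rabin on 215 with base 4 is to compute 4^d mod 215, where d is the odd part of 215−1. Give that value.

215 − 1 = 214 = 2^1 · 107, so d = 107.
4^1 ≡ 4 (mod 215)
4^2 ≡ 4^2 = 16 ≡ 16 (mod 215)
4^4 ≡ 16^2 = 256 ≡ 41 (mod 215)
4^8 ≡ 41^2 = 1681 ≡ 176 (mod 215)
4^16 ≡ 176^2 = 30976 ≡ 16 (mod 215)
4^32 ≡ 16^2 = 256 ≡ 41 (mod 215)
4^64 ≡ 41^2 = 1681 ≡ 176 (mod 215)
107 = 64 + 32 + 8 + 2 + 1 in binary powers of 2.
So 4^107 ≡ 176 · 41 · 176 · 16 · 4 ≡ 59 (mod 215).
Squaring chain: 59; never reaches −1, so base 4 is a Miller–Rabin witness that 215 is composite.

59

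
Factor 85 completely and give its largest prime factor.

17

85 = 5 · 17
17 is prime.
So 85 = 5 · 17; the largest prime factor is 17.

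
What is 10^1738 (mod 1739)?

10^1 ≡ 10 (mod 1739)
10^2 ≡ 10^2 = 100 ≡ 100 (mod 1739)
10^4 ≡ 100^2 = 10000 ≡ 1305 (mod 1739)
10^8 ≡ 1305^2 = 1703025 ≡ 544 (mod 1739)
10^16 ≡ 544^2 = 295936 ≡ 306 (mod 1739)
10^32 ≡ 306^2 = 93636 ≡ 1469 (mod 1739)
10^64 ≡ 1469^2 = 2157961 ≡ 1601 (mod 1739)
10^128 ≡ 1601^2 = 2563201 ≡ 1654 (mod 1739)
10^256 ≡ 1654^2 = 2735716 ≡ 269 (mod 1739)
10^512 ≡ 269^2 = 72361 ≡ 1062 (mod 1739)
10^1024 ≡ 1062^2 = 1127844 ≡ 972 (mod 1739)
1738 = 1024 + 512 + 128 + 64 + 8 + 2 in binary powers of 2.
So 10^1738 ≡ 972 · 1062 · 1654 · 1601 · 544 · 100 ≡ 1231 (mod 1739).
Since 1231 ≠ 1, base 10 is a Fermat witness: 1739 is composite.

1231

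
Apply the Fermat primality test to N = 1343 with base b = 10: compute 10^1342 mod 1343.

1079

10^1 ≡ 10 (mod 1343)
10^2 ≡ 10^2 = 100 ≡ 100 (mod 1343)
10^4 ≡ 100^2 = 10000 ≡ 599 (mod 1343)
10^8 ≡ 599^2 = 358801 ≡ 220 (mod 1343)
10^16 ≡ 220^2 = 48400 ≡ 52 (mod 1343)
10^32 ≡ 52^2 = 2704 ≡ 18 (mod 1343)
10^64 ≡ 18^2 = 324 ≡ 324 (mod 1343)
10^128 ≡ 324^2 = 104976 ≡ 222 (mod 1343)
10^256 ≡ 222^2 = 49284 ≡ 936 (mod 1343)
10^512 ≡ 936^2 = 876096 ≡ 460 (mod 1343)
10^1024 ≡ 460^2 = 211600 ≡ 749 (mod 1343)
1342 = 1024 + 256 + 32 + 16 + 8 + 4 + 2 in binary powers of 2.
So 10^1342 ≡ 749 · 936 · 18 · 52 · 220 · 599 · 100 ≡ 1079 (mod 1343).
Since 1079 ≠ 1, base 10 is a Fermat witness: 1343 is composite.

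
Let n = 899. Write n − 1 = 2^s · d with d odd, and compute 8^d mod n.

66

899 − 1 = 898 = 2^1 · 449, so d = 449.
8^1 ≡ 8 (mod 899)
8^2 ≡ 8^2 = 64 ≡ 64 (mod 899)
8^4 ≡ 64^2 = 4096 ≡ 500 (mod 899)
8^8 ≡ 500^2 = 250000 ≡ 78 (mod 899)
8^16 ≡ 78^2 = 6084 ≡ 690 (mod 899)
8^32 ≡ 690^2 = 476100 ≡ 529 (mod 899)
8^64 ≡ 529^2 = 279841 ≡ 252 (mod 899)
8^128 ≡ 252^2 = 63504 ≡ 574 (mod 899)
8^256 ≡ 574^2 = 329476 ≡ 442 (mod 899)
449 = 256 + 128 + 64 + 1 in binary powers of 2.
So 8^449 ≡ 442 · 574 · 252 · 8 ≡ 66 (mod 899).
Squaring chain: 66; never reaches −1, so base 8 is a Miller–Rabin witness that 899 is composite.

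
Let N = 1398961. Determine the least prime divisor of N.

41

1398961 is odd.
Digit sum 37, not divisible by 3.
Ends in 1: not divisible by 5.
7: 1398961 = 7·199851 + 4
11: 1398961 = 11·127178 + 3
13: 1398961 = 13·107612 + 5
17: 1398961 = 17·82291 + 14
19: 1398961 = 19·73629 + 10
23: 1398961 = 23·60824 + 9
29: 1398961 = 29·48240 + 1
31: 1398961 = 31·45127 + 24
37: 1398961 = 37·37809 + 28
41: 1398961 = 41·34121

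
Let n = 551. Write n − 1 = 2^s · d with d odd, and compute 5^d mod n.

294

551 − 1 = 550 = 2^1 · 275, so d = 275.
5^1 ≡ 5 (mod 551)
5^2 ≡ 5^2 = 25 ≡ 25 (mod 551)
5^4 ≡ 25^2 = 625 ≡ 74 (mod 551)
5^8 ≡ 74^2 = 5476 ≡ 517 (mod 551)
5^16 ≡ 517^2 = 267289 ≡ 54 (mod 551)
5^32 ≡ 54^2 = 2916 ≡ 161 (mod 551)
5^64 ≡ 161^2 = 25921 ≡ 24 (mod 551)
5^128 ≡ 24^2 = 576 ≡ 25 (mod 551)
5^256 ≡ 25^2 = 625 ≡ 74 (mod 551)
275 = 256 + 16 + 2 + 1 in binary powers of 2.
So 5^275 ≡ 74 · 54 · 25 · 5 ≡ 294 (mod 551).
Squaring chain: 294; never reaches −1, so base 5 is a Miller–Rabin witness that 551 is composite.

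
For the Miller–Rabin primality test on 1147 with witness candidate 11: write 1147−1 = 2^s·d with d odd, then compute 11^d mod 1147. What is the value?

1147 − 1 = 1146 = 2^1 · 573, so d = 573.
11^1 ≡ 11 (mod 1147)
11^2 ≡ 11^2 = 121 ≡ 121 (mod 1147)
11^4 ≡ 121^2 = 14641 ≡ 877 (mod 1147)
11^8 ≡ 877^2 = 769129 ≡ 639 (mod 1147)
11^16 ≡ 639^2 = 408321 ≡ 1136 (mod 1147)
11^32 ≡ 1136^2 = 1290496 ≡ 121 (mod 1147)
11^64 ≡ 121^2 = 14641 ≡ 877 (mod 1147)
11^128 ≡ 877^2 = 769129 ≡ 639 (mod 1147)
11^256 ≡ 639^2 = 408321 ≡ 1136 (mod 1147)
11^512 ≡ 1136^2 = 1290496 ≡ 121 (mod 1147)
573 = 512 + 32 + 16 + 8 + 4 + 1 in binary powers of 2.
So 11^573 ≡ 121 · 121 · 1136 · 639 · 877 · 11 ≡ 184 (mod 1147).
Squaring chain: 184; never reaches −1, so base 11 is a Miller–Rabin witness that 1147 is composite.

184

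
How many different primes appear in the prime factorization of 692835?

692835 = 3 · 230945
230945 = 5 · 46189
46189 = 11 · 4199
4199 = 13 · 323
323 = 17 · 19
692835 = 3 · 5 · 11 · 13 · 17 · 19, which has 6 distinct prime factors.

6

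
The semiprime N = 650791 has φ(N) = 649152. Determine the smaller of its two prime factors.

673

φ(n) = (p−1)(q−1) = n − (p+q) + 1, so p + q = 650791 − 649152 + 1 = 1640.
p and q are the roots of t² − 1640t + 650791 = 0.
Discriminant: 1640² − 4·650791 = 2689600 − 2603164 = 86436; √86436 = 294.
q = (1640 − 294)/2 = 673, p = (1640 + 294)/2 = 967.
Check: 673 · 967 = 650791.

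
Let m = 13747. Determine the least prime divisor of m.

13747 is odd.
Digit sum 22, not divisible by 3.
Ends in 7: not divisible by 5.
7: 13747 = 7·1963 + 6
11: 13747 = 11·1249 + 8
13: 13747 = 13·1057 + 6
17: 13747 = 17·808 + 11
19: 13747 = 19·723 + 10
23: 13747 = 23·597 + 16
29: 13747 = 29·474 + 1
31: 13747 = 31·443 + 14
37: 13747 = 37·371 + 20
41: 13747 = 41·335 + 12
43: 13747 = 43·319 + 30
47: 13747 = 47·292 + 23
53: 13747 = 53·259 + 20
59: 13747 = 59·233

59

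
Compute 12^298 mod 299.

196

12^1 ≡ 12 (mod 299)
12^2 ≡ 12^2 = 144 ≡ 144 (mod 299)
12^4 ≡ 144^2 = 20736 ≡ 105 (mod 299)
12^8 ≡ 105^2 = 11025 ≡ 261 (mod 299)
12^16 ≡ 261^2 = 68121 ≡ 248 (mod 299)
12^32 ≡ 248^2 = 61504 ≡ 209 (mod 299)
12^64 ≡ 209^2 = 43681 ≡ 27 (mod 299)
12^128 ≡ 27^2 = 729 ≡ 131 (mod 299)
12^256 ≡ 131^2 = 17161 ≡ 118 (mod 299)
298 = 256 + 32 + 8 + 2 in binary powers of 2.
So 12^298 ≡ 118 · 209 · 261 · 144 ≡ 196 (mod 299).
Since 196 ≠ 1, base 12 is a Fermat witness: 299 is composite.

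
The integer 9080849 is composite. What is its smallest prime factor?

97

9080849 is odd.
Digit sum 38, not divisible by 3.
Ends in 9: not divisible by 5.
7: 9080849 = 7·1297264 + 1
11: 9080849 = 11·825531 + 8
13: 9080849 = 13·698526 + 11
17: 9080849 = 17·534167 + 10
19: 9080849 = 19·477939 + 8
23: 9080849 = 23·394819 + 12
29: 9080849 = 29·313132 + 21
31: 9080849 = 31·292930 + 19
37: 9080849 = 37·245428 + 13
41: 9080849 = 41·221484 + 5
43: 9080849 = 43·211182 + 23
47: 9080849 = 47·193209 + 26
53: 9080849 = 53·171336 + 41
59: 9080849 = 59·153912 + 41
61: 9080849 = 61·148866 + 23
67: 9080849 = 67·135535 + 4
71: 9080849 = 71·127899 + 20
73: 9080849 = 73·124395 + 14
79: 9080849 = 79·114947 + 36
83: 9080849 = 83·109407 + 68
89: 9080849 = 89·102032 + 1
97: 9080849 = 97·93617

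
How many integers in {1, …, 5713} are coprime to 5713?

Factor: 5713 = 29 · 197.
φ(5713) = (29−1) · (197−1) = 28 · 196 = 5488.

5488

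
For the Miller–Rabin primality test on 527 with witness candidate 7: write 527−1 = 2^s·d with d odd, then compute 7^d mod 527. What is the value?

527 − 1 = 526 = 2^1 · 263, so d = 263.
7^1 ≡ 7 (mod 527)
7^2 ≡ 7^2 = 49 ≡ 49 (mod 527)
7^4 ≡ 49^2 = 2401 ≡ 293 (mod 527)
7^8 ≡ 293^2 = 85849 ≡ 475 (mod 527)
7^16 ≡ 475^2 = 225625 ≡ 69 (mod 527)
7^32 ≡ 69^2 = 4761 ≡ 18 (mod 527)
7^64 ≡ 18^2 = 324 ≡ 324 (mod 527)
7^128 ≡ 324^2 = 104976 ≡ 103 (mod 527)
7^256 ≡ 103^2 = 10609 ≡ 69 (mod 527)
263 = 256 + 4 + 2 + 1 in binary powers of 2.
So 7^263 ≡ 69 · 293 · 49 · 7 ≡ 165 (mod 527).
Squaring chain: 165; never reaches −1, so base 7 is a Miller–Rabin witness that 527 is composite.

165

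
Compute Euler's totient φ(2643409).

Factor: 2643409 = 113 · 149 · 157.
φ(2643409) = (113−1) · (149−1) · (157−1) = 112 · 148 · 156 = 2585856.

2585856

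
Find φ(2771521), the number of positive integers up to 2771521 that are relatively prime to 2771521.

Factor: 2771521 = 127 · 139 · 157.
φ(2771521) = (127−1) · (139−1) · (157−1) = 126 · 138 · 156 = 2712528.

2712528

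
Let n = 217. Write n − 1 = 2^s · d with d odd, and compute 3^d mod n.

217 − 1 = 216 = 2^3 · 27, so d = 27.
3^1 ≡ 3 (mod 217)
3^2 ≡ 3^2 = 9 ≡ 9 (mod 217)
3^4 ≡ 9^2 = 81 ≡ 81 (mod 217)
3^8 ≡ 81^2 = 6561 ≡ 51 (mod 217)
3^16 ≡ 51^2 = 2601 ≡ 214 (mod 217)
27 = 16 + 8 + 2 + 1 in binary powers of 2.
So 3^27 ≡ 214 · 51 · 9 · 3 ≡ 209 (mod 217).
Squaring chain: 209 → 64 → 190; never reaches −1, so base 3 is a Miller–Rabin witness that 217 is composite.

209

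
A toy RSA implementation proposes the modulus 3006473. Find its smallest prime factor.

3006473 is odd.
Digit sum 23, not divisible by 3.
Ends in 3: not divisible by 5.
7: 3006473 = 7·429496 + 1
11: 3006473 = 11·273315 + 8
13: 3006473 = 13·231267 + 2
17: 3006473 = 17·176851 + 6
19: 3006473 = 19·158235 + 8
23: 3006473 = 23·130716 + 5
29: 3006473 = 29·103671 + 14
31: 3006473 = 31·96983

31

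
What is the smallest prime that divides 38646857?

38646857 is odd.
Digit sum 47, not divisible by 3.
Ends in 7: not divisible by 5.
7: 38646857 = 7·5520979 + 4
11: 38646857 = 11·3513350 + 7
13: 38646857 = 13·2972835 + 2
17: 38646857 = 17·2273344 + 9
19: 38646857 = 19·2034045 + 2
23: 38646857 = 23·1680298 + 3
29: 38646857 = 29·1332650 + 7
31: 38646857 = 31·1246672 + 25
37: 38646857 = 37·1044509 + 24
41: 38646857 = 41·942606 + 11
43: 38646857 = 43·898764 + 5
47: 38646857 = 47·822273 + 26
53: 38646857 = 53·729185 + 52
59: 38646857 = 59·655031 + 28
61: 38646857 = 61·633555 + 2
67: 38646857 = 67·576818 + 51
71: 38646857 = 71·544321 + 66
73: 38646857 = 73·529409

73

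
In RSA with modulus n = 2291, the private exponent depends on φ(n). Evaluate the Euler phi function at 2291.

2184

Factor: 2291 = 29 · 79.
φ(2291) = (29−1) · (79−1) = 28 · 78 = 2184.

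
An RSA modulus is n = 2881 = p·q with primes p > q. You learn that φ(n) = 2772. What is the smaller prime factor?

φ(n) = (p−1)(q−1) = n − (p+q) + 1, so p + q = 2881 − 2772 + 1 = 110.
p and q are the roots of t² − 110t + 2881 = 0.
Discriminant: 110² − 4·2881 = 12100 − 11524 = 576; √576 = 24.
q = (110 − 24)/2 = 43, p = (110 + 24)/2 = 67.
Check: 43 · 67 = 2881.

43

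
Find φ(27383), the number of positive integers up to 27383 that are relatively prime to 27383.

27048

Factor: 27383 = 139 · 197.
φ(27383) = (139−1) · (197−1) = 138 · 196 = 27048.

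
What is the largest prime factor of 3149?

3149 = 47 · 67
67 is prime.
So 3149 = 47 · 67; the largest prime factor is 67.

67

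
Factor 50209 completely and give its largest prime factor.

59

50209 = 23 · 2183
2183 = 37 · 59
59 is prime.
So 50209 = 23 · 37 · 59; the largest prime factor is 59.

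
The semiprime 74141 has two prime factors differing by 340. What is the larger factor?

491

Since p = q + 340, we have 74141 = q(q + 340), so q² + 340q − 74141 = 0.
Discriminant: 340² + 4·74141 = 115600 + 296564 = 412164; √412164 = 642.
q = (−340 + 642)/2 = 151, and p = q + 340 = 491.
Check: 151 · 491 = 74141.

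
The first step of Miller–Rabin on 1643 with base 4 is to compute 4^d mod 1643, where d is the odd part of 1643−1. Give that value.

779

1643 − 1 = 1642 = 2^1 · 821, so d = 821.
4^1 ≡ 4 (mod 1643)
4^2 ≡ 4^2 = 16 ≡ 16 (mod 1643)
4^4 ≡ 16^2 = 256 ≡ 256 (mod 1643)
4^8 ≡ 256^2 = 65536 ≡ 1459 (mod 1643)
4^16 ≡ 1459^2 = 2128681 ≡ 996 (mod 1643)
4^32 ≡ 996^2 = 992016 ≡ 1287 (mod 1643)
4^64 ≡ 1287^2 = 1656369 ≡ 225 (mod 1643)
4^128 ≡ 225^2 = 50625 ≡ 1335 (mod 1643)
4^256 ≡ 1335^2 = 1782225 ≡ 1213 (mod 1643)
4^512 ≡ 1213^2 = 1471369 ≡ 884 (mod 1643)
821 = 512 + 256 + 32 + 16 + 4 + 1 in binary powers of 2.
So 4^821 ≡ 884 · 1213 · 1287 · 996 · 256 · 4 ≡ 779 (mod 1643).
Squaring chain: 779; never reaches −1, so base 4 is a Miller–Rabin witness that 1643 is composite.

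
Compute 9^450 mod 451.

122

9^1 ≡ 9 (mod 451)
9^2 ≡ 9^2 = 81 ≡ 81 (mod 451)
9^4 ≡ 81^2 = 6561 ≡ 247 (mod 451)
9^8 ≡ 247^2 = 61009 ≡ 124 (mod 451)
9^16 ≡ 124^2 = 15376 ≡ 42 (mod 451)
9^32 ≡ 42^2 = 1764 ≡ 411 (mod 451)
9^64 ≡ 411^2 = 168921 ≡ 247 (mod 451)
9^128 ≡ 247^2 = 61009 ≡ 124 (mod 451)
9^256 ≡ 124^2 = 15376 ≡ 42 (mod 451)
450 = 256 + 128 + 64 + 2 in binary powers of 2.
So 9^450 ≡ 42 · 124 · 247 · 81 ≡ 122 (mod 451).
Since 122 ≠ 1, base 9 is a Fermat witness: 451 is composite.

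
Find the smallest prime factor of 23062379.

23062379 is odd.
Digit sum 32, not divisible by 3.
Ends in 9: not divisible by 5.
7: 23062379 = 7·3294625 + 4
11: 23062379 = 11·2096579 + 10
13: 23062379 = 13·1774029 + 2
17: 23062379 = 17·1356610 + 9
19: 23062379 = 19·1213809 + 8
23: 23062379 = 23·1002712 + 3
29: 23062379 = 29·795254 + 13
31: 23062379 = 31·743947 + 22
37: 23062379 = 37·623307 + 20
41: 23062379 = 41·562497 + 2
43: 23062379 = 43·536334 + 17
47: 23062379 = 47·490688 + 43
53: 23062379 = 53·435139 + 12
59: 23062379 = 59·390887 + 46
61: 23062379 = 61·378071 + 48
67: 23062379 = 67·344214 + 41
71: 23062379 = 71·324822 + 17
73: 23062379 = 73·315923

73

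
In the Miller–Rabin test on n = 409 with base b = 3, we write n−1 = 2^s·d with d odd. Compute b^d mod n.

266

409 − 1 = 408 = 2^3 · 51, so d = 51.
3^1 ≡ 3 (mod 409)
3^2 ≡ 3^2 = 9 ≡ 9 (mod 409)
3^4 ≡ 9^2 = 81 ≡ 81 (mod 409)
3^8 ≡ 81^2 = 6561 ≡ 17 (mod 409)
3^16 ≡ 17^2 = 289 ≡ 289 (mod 409)
3^32 ≡ 289^2 = 83521 ≡ 85 (mod 409)
51 = 32 + 16 + 2 + 1 in binary powers of 2.
So 3^51 ≡ 85 · 289 · 9 · 3 ≡ 266 (mod 409).
Squaring chain: 266 → 408 → 1; reaches −1, so base 3 does not prove 409 composite.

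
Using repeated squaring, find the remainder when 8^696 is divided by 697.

256

8^1 ≡ 8 (mod 697)
8^2 ≡ 8^2 = 64 ≡ 64 (mod 697)
8^4 ≡ 64^2 = 4096 ≡ 611 (mod 697)
8^8 ≡ 611^2 = 373321 ≡ 426 (mod 697)
8^16 ≡ 426^2 = 181476 ≡ 256 (mod 697)
8^32 ≡ 256^2 = 65536 ≡ 18 (mod 697)
8^64 ≡ 18^2 = 324 ≡ 324 (mod 697)
8^128 ≡ 324^2 = 104976 ≡ 426 (mod 697)
8^256 ≡ 426^2 = 181476 ≡ 256 (mod 697)
8^512 ≡ 256^2 = 65536 ≡ 18 (mod 697)
696 = 512 + 128 + 32 + 16 + 8 in binary powers of 2.
So 8^696 ≡ 18 · 426 · 18 · 256 · 426 ≡ 256 (mod 697).
Since 256 ≠ 1, base 8 is a Fermat witness: 697 is composite.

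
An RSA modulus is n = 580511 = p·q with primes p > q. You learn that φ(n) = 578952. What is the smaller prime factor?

613

φ(n) = (p−1)(q−1) = n − (p+q) + 1, so p + q = 580511 − 578952 + 1 = 1560.
p and q are the roots of t² − 1560t + 580511 = 0.
Discriminant: 1560² − 4·580511 = 2433600 − 2322044 = 111556; √111556 = 334.
q = (1560 − 334)/2 = 613, p = (1560 + 334)/2 = 947.
Check: 613 · 947 = 580511.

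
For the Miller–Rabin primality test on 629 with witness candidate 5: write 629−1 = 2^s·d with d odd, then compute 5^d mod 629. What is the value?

629 − 1 = 628 = 2^2 · 157, so d = 157.
5^1 ≡ 5 (mod 629)
5^2 ≡ 5^2 = 25 ≡ 25 (mod 629)
5^4 ≡ 25^2 = 625 ≡ 625 (mod 629)
5^8 ≡ 625^2 = 390625 ≡ 16 (mod 629)
5^16 ≡ 16^2 = 256 ≡ 256 (mod 629)
5^32 ≡ 256^2 = 65536 ≡ 120 (mod 629)
5^64 ≡ 120^2 = 14400 ≡ 562 (mod 629)
5^128 ≡ 562^2 = 315844 ≡ 86 (mod 629)
157 = 128 + 16 + 8 + 4 + 1 in binary powers of 2.
So 5^157 ≡ 86 · 256 · 16 · 625 · 5 ≡ 309 (mod 629).
Squaring chain: 309 → 502; never reaches −1, so base 5 is a Miller–Rabin witness that 629 is composite.

309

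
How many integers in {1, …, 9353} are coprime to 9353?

Factor: 9353 = 47 · 199.
φ(9353) = (47−1) · (199−1) = 46 · 198 = 9108.

9108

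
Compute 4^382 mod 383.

4^1 ≡ 4 (mod 383)
4^2 ≡ 4^2 = 16 ≡ 16 (mod 383)
4^4 ≡ 16^2 = 256 ≡ 256 (mod 383)
4^8 ≡ 256^2 = 65536 ≡ 43 (mod 383)
4^16 ≡ 43^2 = 1849 ≡ 317 (mod 383)
4^32 ≡ 317^2 = 100489 ≡ 143 (mod 383)
4^64 ≡ 143^2 = 20449 ≡ 150 (mod 383)
4^128 ≡ 150^2 = 22500 ≡ 286 (mod 383)
4^256 ≡ 286^2 = 81796 ≡ 217 (mod 383)
382 = 256 + 64 + 32 + 16 + 8 + 4 + 2 in binary powers of 2.
So 4^382 ≡ 217 · 150 · 143 · 317 · 43 · 256 · 16 ≡ 1 (mod 383).
Since the result is 1, base 4 gives no evidence that 383 is composite.

1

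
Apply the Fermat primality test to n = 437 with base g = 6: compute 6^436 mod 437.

6^1 ≡ 6 (mod 437)
6^2 ≡ 6^2 = 36 ≡ 36 (mod 437)
6^4 ≡ 36^2 = 1296 ≡ 422 (mod 437)
6^8 ≡ 422^2 = 178084 ≡ 225 (mod 437)
6^16 ≡ 225^2 = 50625 ≡ 370 (mod 437)
6^32 ≡ 370^2 = 136900 ≡ 119 (mod 437)
6^64 ≡ 119^2 = 14161 ≡ 177 (mod 437)
6^128 ≡ 177^2 = 31329 ≡ 302 (mod 437)
6^256 ≡ 302^2 = 91204 ≡ 308 (mod 437)
436 = 256 + 128 + 32 + 16 + 4 in binary powers of 2.
So 6^436 ≡ 308 · 302 · 119 · 370 · 422 ≡ 118 (mod 437).
Since 118 ≠ 1, base 6 is a Fermat witness: 437 is composite.

118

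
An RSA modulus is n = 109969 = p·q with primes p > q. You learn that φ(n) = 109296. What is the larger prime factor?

397

φ(n) = (p−1)(q−1) = n − (p+q) + 1, so p + q = 109969 − 109296 + 1 = 674.
p and q are the roots of t² − 674t + 109969 = 0.
Discriminant: 674² − 4·109969 = 454276 − 439876 = 14400; √14400 = 120.
q = (674 − 120)/2 = 277, p = (674 + 120)/2 = 397.
Check: 277 · 397 = 109969.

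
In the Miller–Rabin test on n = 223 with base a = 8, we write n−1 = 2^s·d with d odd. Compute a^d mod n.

223 − 1 = 222 = 2^1 · 111, so d = 111.
8^1 ≡ 8 (mod 223)
8^2 ≡ 8^2 = 64 ≡ 64 (mod 223)
8^4 ≡ 64^2 = 4096 ≡ 82 (mod 223)
8^8 ≡ 82^2 = 6724 ≡ 34 (mod 223)
8^16 ≡ 34^2 = 1156 ≡ 41 (mod 223)
8^32 ≡ 41^2 = 1681 ≡ 120 (mod 223)
8^64 ≡ 120^2 = 14400 ≡ 128 (mod 223)
111 = 64 + 32 + 8 + 4 + 2 + 1 in binary powers of 2.
So 8^111 ≡ 128 · 120 · 34 · 82 · 64 · 8 ≡ 1 (mod 223).
Since 8^d ≡ 1 (mod 223), base 8 does not prove 223 composite.

1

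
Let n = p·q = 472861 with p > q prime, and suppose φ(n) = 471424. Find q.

509

φ(n) = (p−1)(q−1) = n − (p+q) + 1, so p + q = 472861 − 471424 + 1 = 1438.
p and q are the roots of t² − 1438t + 472861 = 0.
Discriminant: 1438² − 4·472861 = 2067844 − 1891444 = 176400; √176400 = 420.
q = (1438 − 420)/2 = 509, p = (1438 + 420)/2 = 929.
Check: 509 · 929 = 472861.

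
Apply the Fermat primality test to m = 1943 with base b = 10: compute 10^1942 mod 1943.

992

10^1 ≡ 10 (mod 1943)
10^2 ≡ 10^2 = 100 ≡ 100 (mod 1943)
10^4 ≡ 100^2 = 10000 ≡ 285 (mod 1943)
10^8 ≡ 285^2 = 81225 ≡ 1562 (mod 1943)
10^16 ≡ 1562^2 = 2439844 ≡ 1379 (mod 1943)
10^32 ≡ 1379^2 = 1901641 ≡ 1387 (mod 1943)
10^64 ≡ 1387^2 = 1923769 ≡ 199 (mod 1943)
10^128 ≡ 199^2 = 39601 ≡ 741 (mod 1943)
10^256 ≡ 741^2 = 549081 ≡ 1155 (mod 1943)
10^512 ≡ 1155^2 = 1334025 ≡ 1127 (mod 1943)
10^1024 ≡ 1127^2 = 1270129 ≡ 1350 (mod 1943)
1942 = 1024 + 512 + 256 + 128 + 16 + 4 + 2 in binary powers of 2.
So 10^1942 ≡ 1350 · 1127 · 1155 · 741 · 1379 · 285 · 100 ≡ 992 (mod 1943).
Since 992 ≠ 1, base 10 is a Fermat witness: 1943 is composite.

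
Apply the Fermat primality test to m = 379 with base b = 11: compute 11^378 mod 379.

1

11^1 ≡ 11 (mod 379)
11^2 ≡ 11^2 = 121 ≡ 121 (mod 379)
11^4 ≡ 121^2 = 14641 ≡ 239 (mod 379)
11^8 ≡ 239^2 = 57121 ≡ 271 (mod 379)
11^16 ≡ 271^2 = 73441 ≡ 294 (mod 379)
11^32 ≡ 294^2 = 86436 ≡ 24 (mod 379)
11^64 ≡ 24^2 = 576 ≡ 197 (mod 379)
11^128 ≡ 197^2 = 38809 ≡ 151 (mod 379)
11^256 ≡ 151^2 = 22801 ≡ 61 (mod 379)
378 = 256 + 64 + 32 + 16 + 8 + 2 in binary powers of 2.
So 11^378 ≡ 61 · 197 · 24 · 294 · 271 · 121 ≡ 1 (mod 379).
Since the result is 1, base 11 gives no evidence that 379 is composite.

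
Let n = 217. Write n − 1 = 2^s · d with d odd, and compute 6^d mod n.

216

217 − 1 = 216 = 2^3 · 27, so d = 27.
6^1 ≡ 6 (mod 217)
6^2 ≡ 6^2 = 36 ≡ 36 (mod 217)
6^4 ≡ 36^2 = 1296 ≡ 211 (mod 217)
6^8 ≡ 211^2 = 44521 ≡ 36 (mod 217)
6^16 ≡ 36^2 = 1296 ≡ 211 (mod 217)
27 = 16 + 8 + 2 + 1 in binary powers of 2.
So 6^27 ≡ 211 · 36 · 36 · 6 ≡ 216 (mod 217).
Since 6^d ≡ 216 (mod 217), base 6 does not prove 217 composite.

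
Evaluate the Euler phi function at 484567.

Factor: 484567 = 43 · 59 · 191.
φ(484567) = (43−1) · (59−1) · (191−1) = 42 · 58 · 190 = 462840.

462840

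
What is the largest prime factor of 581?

581 = 7 · 83
83 is prime.
So 581 = 7 · 83; the largest prime factor is 83.

83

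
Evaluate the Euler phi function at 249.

164

Factor: 249 = 3 · 83.
φ(249) = (3−1) · (83−1) = 2 · 82 = 164.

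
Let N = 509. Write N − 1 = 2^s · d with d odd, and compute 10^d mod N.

509 − 1 = 508 = 2^2 · 127, so d = 127.
10^1 ≡ 10 (mod 509)
10^2 ≡ 10^2 = 100 ≡ 100 (mod 509)
10^4 ≡ 100^2 = 10000 ≡ 329 (mod 509)
10^8 ≡ 329^2 = 108241 ≡ 333 (mod 509)
10^16 ≡ 333^2 = 110889 ≡ 436 (mod 509)
10^32 ≡ 436^2 = 190096 ≡ 239 (mod 509)
10^64 ≡ 239^2 = 57121 ≡ 113 (mod 509)
127 = 64 + 32 + 16 + 8 + 4 + 2 + 1 in binary powers of 2.
So 10^127 ≡ 113 · 239 · 436 · 333 · 329 · 100 · 10 ≡ 208 (mod 509).
Squaring chain: 208 → 508; reaches −1, so base 10 does not prove 509 composite.

208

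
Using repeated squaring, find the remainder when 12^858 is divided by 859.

12^1 ≡ 12 (mod 859)
12^2 ≡ 12^2 = 144 ≡ 144 (mod 859)
12^4 ≡ 144^2 = 20736 ≡ 120 (mod 859)
12^8 ≡ 120^2 = 14400 ≡ 656 (mod 859)
12^16 ≡ 656^2 = 430336 ≡ 836 (mod 859)
12^32 ≡ 836^2 = 698896 ≡ 529 (mod 859)
12^64 ≡ 529^2 = 279841 ≡ 666 (mod 859)
12^128 ≡ 666^2 = 443556 ≡ 312 (mod 859)
12^256 ≡ 312^2 = 97344 ≡ 277 (mod 859)
12^512 ≡ 277^2 = 76729 ≡ 278 (mod 859)
858 = 512 + 256 + 64 + 16 + 8 + 2 in binary powers of 2.
So 12^858 ≡ 278 · 277 · 666 · 836 · 656 · 144 ≡ 1 (mod 859).
Since the result is 1, base 12 gives no evidence that 859 is composite.

1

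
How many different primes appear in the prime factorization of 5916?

4

5916 = 2^2 · 1479
1479 = 3 · 493
493 = 17 · 29
5916 = 2^2 · 3 · 17 · 29, which has 4 distinct prime factors.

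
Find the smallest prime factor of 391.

391 is odd.
Digit sum 13, not divisible by 3.
Ends in 1: not divisible by 5.
7: 391 = 7·55 + 6
11: 391 = 11·35 + 6
13: 391 = 13·30 + 1
17: 391 = 17·23

17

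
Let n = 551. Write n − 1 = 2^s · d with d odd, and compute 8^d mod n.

449

551 − 1 = 550 = 2^1 · 275, so d = 275.
8^1 ≡ 8 (mod 551)
8^2 ≡ 8^2 = 64 ≡ 64 (mod 551)
8^4 ≡ 64^2 = 4096 ≡ 239 (mod 551)
8^8 ≡ 239^2 = 57121 ≡ 368 (mod 551)
8^16 ≡ 368^2 = 135424 ≡ 429 (mod 551)
8^32 ≡ 429^2 = 184041 ≡ 7 (mod 551)
8^64 ≡ 7^2 = 49 ≡ 49 (mod 551)
8^128 ≡ 49^2 = 2401 ≡ 197 (mod 551)
8^256 ≡ 197^2 = 38809 ≡ 239 (mod 551)
275 = 256 + 16 + 2 + 1 in binary powers of 2.
So 8^275 ≡ 239 · 429 · 64 · 8 ≡ 449 (mod 551).
Squaring chain: 449; never reaches −1, so base 8 is a Miller–Rabin witness that 551 is composite.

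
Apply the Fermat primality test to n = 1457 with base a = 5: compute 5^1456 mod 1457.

36

5^1 ≡ 5 (mod 1457)
5^2 ≡ 5^2 = 25 ≡ 25 (mod 1457)
5^4 ≡ 25^2 = 625 ≡ 625 (mod 1457)
5^8 ≡ 625^2 = 390625 ≡ 149 (mod 1457)
5^16 ≡ 149^2 = 22201 ≡ 346 (mod 1457)
5^32 ≡ 346^2 = 119716 ≡ 242 (mod 1457)
5^64 ≡ 242^2 = 58564 ≡ 284 (mod 1457)
5^128 ≡ 284^2 = 80656 ≡ 521 (mod 1457)
5^256 ≡ 521^2 = 271441 ≡ 439 (mod 1457)
5^512 ≡ 439^2 = 192721 ≡ 397 (mod 1457)
5^1024 ≡ 397^2 = 157609 ≡ 253 (mod 1457)
1456 = 1024 + 256 + 128 + 32 + 16 in binary powers of 2.
So 5^1456 ≡ 253 · 439 · 521 · 242 · 346 ≡ 36 (mod 1457).
Since 36 ≠ 1, base 5 is a Fermat witness: 1457 is composite.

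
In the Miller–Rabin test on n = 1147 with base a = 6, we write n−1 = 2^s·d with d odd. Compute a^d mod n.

1147 − 1 = 1146 = 2^1 · 573, so d = 573.
6^1 ≡ 6 (mod 1147)
6^2 ≡ 6^2 = 36 ≡ 36 (mod 1147)
6^4 ≡ 36^2 = 1296 ≡ 149 (mod 1147)
6^8 ≡ 149^2 = 22201 ≡ 408 (mod 1147)
6^16 ≡ 408^2 = 166464 ≡ 149 (mod 1147)
6^32 ≡ 149^2 = 22201 ≡ 408 (mod 1147)
6^64 ≡ 408^2 = 166464 ≡ 149 (mod 1147)
6^128 ≡ 149^2 = 22201 ≡ 408 (mod 1147)
6^256 ≡ 408^2 = 166464 ≡ 149 (mod 1147)
6^512 ≡ 149^2 = 22201 ≡ 408 (mod 1147)
573 = 512 + 32 + 16 + 8 + 4 + 1 in binary powers of 2.
So 6^573 ≡ 408 · 408 · 149 · 408 · 149 · 6 ≡ 154 (mod 1147).
Squaring chain: 154; never reaches −1, so base 6 is a Miller–Rabin witness that 1147 is composite.

154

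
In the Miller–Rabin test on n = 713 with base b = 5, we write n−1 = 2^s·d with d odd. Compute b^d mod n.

713 − 1 = 712 = 2^3 · 89, so d = 89.
5^1 ≡ 5 (mod 713)
5^2 ≡ 5^2 = 25 ≡ 25 (mod 713)
5^4 ≡ 25^2 = 625 ≡ 625 (mod 713)
5^8 ≡ 625^2 = 390625 ≡ 614 (mod 713)
5^16 ≡ 614^2 = 376996 ≡ 532 (mod 713)
5^32 ≡ 532^2 = 283024 ≡ 676 (mod 713)
5^64 ≡ 676^2 = 456976 ≡ 656 (mod 713)
89 = 64 + 16 + 8 + 1 in binary powers of 2.
So 5^89 ≡ 656 · 532 · 614 · 5 ≡ 304 (mod 713).
Squaring chain: 304 → 439 → 211; never reaches −1, so base 5 is a Miller–Rabin witness that 713 is composite.

304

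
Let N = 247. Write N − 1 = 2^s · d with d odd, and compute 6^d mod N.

247 − 1 = 246 = 2^1 · 123, so d = 123.
6^1 ≡ 6 (mod 247)
6^2 ≡ 6^2 = 36 ≡ 36 (mod 247)
6^4 ≡ 36^2 = 1296 ≡ 61 (mod 247)
6^8 ≡ 61^2 = 3721 ≡ 16 (mod 247)
6^16 ≡ 16^2 = 256 ≡ 9 (mod 247)
6^32 ≡ 9^2 = 81 ≡ 81 (mod 247)
6^64 ≡ 81^2 = 6561 ≡ 139 (mod 247)
123 = 64 + 32 + 16 + 8 + 2 + 1 in binary powers of 2.
So 6^123 ≡ 139 · 81 · 9 · 16 · 36 · 6 ≡ 125 (mod 247).
Squaring chain: 125; never reaches −1, so base 6 is a Miller–Rabin witness that 247 is composite.

125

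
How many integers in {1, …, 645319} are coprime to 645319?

621600

Factor: 645319 = 61 · 71 · 149.
φ(645319) = (61−1) · (71−1) · (149−1) = 60 · 70 · 148 = 621600.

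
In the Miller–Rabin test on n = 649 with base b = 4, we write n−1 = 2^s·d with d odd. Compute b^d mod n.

649 − 1 = 648 = 2^3 · 81, so d = 81.
4^1 ≡ 4 (mod 649)
4^2 ≡ 4^2 = 16 ≡ 16 (mod 649)
4^4 ≡ 16^2 = 256 ≡ 256 (mod 649)
4^8 ≡ 256^2 = 65536 ≡ 636 (mod 649)
4^16 ≡ 636^2 = 404496 ≡ 169 (mod 649)
4^32 ≡ 169^2 = 28561 ≡ 5 (mod 649)
4^64 ≡ 5^2 = 25 ≡ 25 (mod 649)
81 = 64 + 16 + 1 in binary powers of 2.
So 4^81 ≡ 25 · 169 · 4 ≡ 26 (mod 649).
Squaring chain: 26 → 27 → 80; never reaches −1, so base 4 is a Miller–Rabin witness that 649 is composite.

26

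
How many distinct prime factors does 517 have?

2

517 = 11 · 47
517 = 11 · 47, which has 2 distinct prime factors.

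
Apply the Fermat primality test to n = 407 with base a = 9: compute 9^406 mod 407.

9^1 ≡ 9 (mod 407)
9^2 ≡ 9^2 = 81 ≡ 81 (mod 407)
9^4 ≡ 81^2 = 6561 ≡ 49 (mod 407)
9^8 ≡ 49^2 = 2401 ≡ 366 (mod 407)
9^16 ≡ 366^2 = 133956 ≡ 53 (mod 407)
9^32 ≡ 53^2 = 2809 ≡ 367 (mod 407)
9^64 ≡ 367^2 = 134689 ≡ 379 (mod 407)
9^128 ≡ 379^2 = 143641 ≡ 377 (mod 407)
9^256 ≡ 377^2 = 142129 ≡ 86 (mod 407)
406 = 256 + 128 + 16 + 4 + 2 in binary powers of 2.
So 9^406 ≡ 86 · 377 · 53 · 49 · 81 ≡ 9 (mod 407).
Since 9 ≠ 1, base 9 is a Fermat witness: 407 is composite.

9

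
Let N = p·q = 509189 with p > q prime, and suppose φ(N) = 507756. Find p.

787

φ(n) = (p−1)(q−1) = n − (p+q) + 1, so p + q = 509189 − 507756 + 1 = 1434.
p and q are the roots of t² − 1434t + 509189 = 0.
Discriminant: 1434² − 4·509189 = 2056356 − 2036756 = 19600; √19600 = 140.
q = (1434 − 140)/2 = 647, p = (1434 + 140)/2 = 787.
Check: 647 · 787 = 509189.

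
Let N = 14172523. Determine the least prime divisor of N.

14172523 is odd.
Digit sum 25, not divisible by 3.
Ends in 3: not divisible by 5.
7: 14172523 = 7·2024646 + 1
11: 14172523 = 11·1288411 + 2
13: 14172523 = 13·1090194 + 1
17: 14172523 = 17·833677 + 14
19: 14172523 = 19·745922 + 5
23: 14172523 = 23·616196 + 15
29: 14172523 = 29·488707 + 20
31: 14172523 = 31·457178 + 5
37: 14172523 = 37·383041 + 6
41: 14172523 = 41·345671 + 12
43: 14172523 = 43·329593 + 24
47: 14172523 = 47·301543 + 2
53: 14172523 = 53·267406 + 5
59: 14172523 = 59·240212 + 15
61: 14172523 = 61·232336 + 27
67: 14172523 = 67·211530 + 13
71: 14172523 = 71·199613

71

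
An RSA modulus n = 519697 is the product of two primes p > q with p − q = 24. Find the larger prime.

733

Since p = q + 24, we have 519697 = q(q + 24), so q² + 24q − 519697 = 0.
Discriminant: 24² + 4·519697 = 576 + 2078788 = 2079364; √2079364 = 1442.
q = (−24 + 1442)/2 = 709, and p = q + 24 = 733.
Check: 709 · 733 = 519697.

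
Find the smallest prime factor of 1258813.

23

1258813 is odd.
Digit sum 28, not divisible by 3.
Ends in 3: not divisible by 5.
7: 1258813 = 7·179830 + 3
11: 1258813 = 11·114437 + 6
13: 1258813 = 13·96831 + 10
17: 1258813 = 17·74047 + 14
19: 1258813 = 19·66253 + 6
23: 1258813 = 23·54731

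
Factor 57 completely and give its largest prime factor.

57 = 3 · 19
19 is prime.
So 57 = 3 · 19; the largest prime factor is 19.

19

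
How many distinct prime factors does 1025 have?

1025 = 5^2 · 41
1025 = 5^2 · 41, which has 2 distinct prime factors.

2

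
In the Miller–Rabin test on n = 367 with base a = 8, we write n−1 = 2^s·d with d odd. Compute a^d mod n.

367 − 1 = 366 = 2^1 · 183, so d = 183.
8^1 ≡ 8 (mod 367)
8^2 ≡ 8^2 = 64 ≡ 64 (mod 367)
8^4 ≡ 64^2 = 4096 ≡ 59 (mod 367)
8^8 ≡ 59^2 = 3481 ≡ 178 (mod 367)
8^16 ≡ 178^2 = 31684 ≡ 122 (mod 367)
8^32 ≡ 122^2 = 14884 ≡ 204 (mod 367)
8^64 ≡ 204^2 = 41616 ≡ 145 (mod 367)
8^128 ≡ 145^2 = 21025 ≡ 106 (mod 367)
183 = 128 + 32 + 16 + 4 + 2 + 1 in binary powers of 2.
So 8^183 ≡ 106 · 204 · 122 · 59 · 64 · 8 ≡ 1 (mod 367).
Since 8^d ≡ 1 (mod 367), base 8 does not prove 367 composite.

1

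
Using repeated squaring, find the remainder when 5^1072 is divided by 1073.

5^1 ≡ 5 (mod 1073)
5^2 ≡ 5^2 = 25 ≡ 25 (mod 1073)
5^4 ≡ 25^2 = 625 ≡ 625 (mod 1073)
5^8 ≡ 625^2 = 390625 ≡ 53 (mod 1073)
5^16 ≡ 53^2 = 2809 ≡ 663 (mod 1073)
5^32 ≡ 663^2 = 439569 ≡ 712 (mod 1073)
5^64 ≡ 712^2 = 506944 ≡ 488 (mod 1073)
5^128 ≡ 488^2 = 238144 ≡ 1011 (mod 1073)
5^256 ≡ 1011^2 = 1022121 ≡ 625 (mod 1073)
5^512 ≡ 625^2 = 390625 ≡ 53 (mod 1073)
5^1024 ≡ 53^2 = 2809 ≡ 663 (mod 1073)
1072 = 1024 + 32 + 16 in binary powers of 2.
So 5^1072 ≡ 663 · 712 · 663 ≡ 488 (mod 1073).
Since 488 ≠ 1, base 5 is a Fermat witness: 1073 is composite.

488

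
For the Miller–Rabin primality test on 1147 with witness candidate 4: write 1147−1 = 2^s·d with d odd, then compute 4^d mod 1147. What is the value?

529

1147 − 1 = 1146 = 2^1 · 573, so d = 573.
4^1 ≡ 4 (mod 1147)
4^2 ≡ 4^2 = 16 ≡ 16 (mod 1147)
4^4 ≡ 16^2 = 256 ≡ 256 (mod 1147)
4^8 ≡ 256^2 = 65536 ≡ 157 (mod 1147)
4^16 ≡ 157^2 = 24649 ≡ 562 (mod 1147)
4^32 ≡ 562^2 = 315844 ≡ 419 (mod 1147)
4^64 ≡ 419^2 = 175561 ≡ 70 (mod 1147)
4^128 ≡ 70^2 = 4900 ≡ 312 (mod 1147)
4^256 ≡ 312^2 = 97344 ≡ 996 (mod 1147)
4^512 ≡ 996^2 = 992016 ≡ 1008 (mod 1147)
573 = 512 + 32 + 16 + 8 + 4 + 1 in binary powers of 2.
So 4^573 ≡ 1008 · 419 · 562 · 157 · 256 · 4 ≡ 529 (mod 1147).
Squaring chain: 529; never reaches −1, so base 4 is a Miller–Rabin witness that 1147 is composite.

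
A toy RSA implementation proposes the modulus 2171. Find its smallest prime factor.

2171 is odd.
Digit sum 11, not divisible by 3.
Ends in 1: not divisible by 5.
7: 2171 = 7·310 + 1
11: 2171 = 11·197 + 4
13: 2171 = 13·167

13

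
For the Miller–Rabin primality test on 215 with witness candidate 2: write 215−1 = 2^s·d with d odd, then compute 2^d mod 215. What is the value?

168

215 − 1 = 214 = 2^1 · 107, so d = 107.
2^1 ≡ 2 (mod 215)
2^2 ≡ 2^2 = 4 ≡ 4 (mod 215)
2^4 ≡ 4^2 = 16 ≡ 16 (mod 215)
2^8 ≡ 16^2 = 256 ≡ 41 (mod 215)
2^16 ≡ 41^2 = 1681 ≡ 176 (mod 215)
2^32 ≡ 176^2 = 30976 ≡ 16 (mod 215)
2^64 ≡ 16^2 = 256 ≡ 41 (mod 215)
107 = 64 + 32 + 8 + 2 + 1 in binary powers of 2.
So 2^107 ≡ 41 · 16 · 41 · 4 · 2 ≡ 168 (mod 215).
Squaring chain: 168; never reaches −1, so base 2 is a Miller–Rabin witness that 215 is composite.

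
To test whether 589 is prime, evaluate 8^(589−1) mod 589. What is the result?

419

8^1 ≡ 8 (mod 589)
8^2 ≡ 8^2 = 64 ≡ 64 (mod 589)
8^4 ≡ 64^2 = 4096 ≡ 562 (mod 589)
8^8 ≡ 562^2 = 315844 ≡ 140 (mod 589)
8^16 ≡ 140^2 = 19600 ≡ 163 (mod 589)
8^32 ≡ 163^2 = 26569 ≡ 64 (mod 589)
8^64 ≡ 64^2 = 4096 ≡ 562 (mod 589)
8^128 ≡ 562^2 = 315844 ≡ 140 (mod 589)
8^256 ≡ 140^2 = 19600 ≡ 163 (mod 589)
8^512 ≡ 163^2 = 26569 ≡ 64 (mod 589)
588 = 512 + 64 + 8 + 4 in binary powers of 2.
So 8^588 ≡ 64 · 562 · 140 · 562 ≡ 419 (mod 589).
Since 419 ≠ 1, base 8 is a Fermat witness: 589 is composite.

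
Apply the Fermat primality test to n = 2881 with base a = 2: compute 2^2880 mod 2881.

895

2^1 ≡ 2 (mod 2881)
2^2 ≡ 2^2 = 4 ≡ 4 (mod 2881)
2^4 ≡ 4^2 = 16 ≡ 16 (mod 2881)
2^8 ≡ 16^2 = 256 ≡ 256 (mod 2881)
2^16 ≡ 256^2 = 65536 ≡ 2154 (mod 2881)
2^32 ≡ 2154^2 = 4639716 ≡ 1306 (mod 2881)
2^64 ≡ 1306^2 = 1705636 ≡ 84 (mod 2881)
2^128 ≡ 84^2 = 7056 ≡ 1294 (mod 2881)
2^256 ≡ 1294^2 = 1674436 ≡ 575 (mod 2881)
2^512 ≡ 575^2 = 330625 ≡ 2191 (mod 2881)
2^1024 ≡ 2191^2 = 4800481 ≡ 735 (mod 2881)
2^2048 ≡ 735^2 = 540225 ≡ 1478 (mod 2881)
2880 = 2048 + 512 + 256 + 64 in binary powers of 2.
So 2^2880 ≡ 1478 · 2191 · 575 · 84 ≡ 895 (mod 2881).
Since 895 ≠ 1, base 2 is a Fermat witness: 2881 is composite.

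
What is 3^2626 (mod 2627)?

1920

3^1 ≡ 3 (mod 2627)
3^2 ≡ 3^2 = 9 ≡ 9 (mod 2627)
3^4 ≡ 9^2 = 81 ≡ 81 (mod 2627)
3^8 ≡ 81^2 = 6561 ≡ 1307 (mod 2627)
3^16 ≡ 1307^2 = 1708249 ≡ 699 (mod 2627)
3^32 ≡ 699^2 = 488601 ≡ 2606 (mod 2627)
3^64 ≡ 2606^2 = 6791236 ≡ 441 (mod 2627)
3^128 ≡ 441^2 = 194481 ≡ 83 (mod 2627)
3^256 ≡ 83^2 = 6889 ≡ 1635 (mod 2627)
3^512 ≡ 1635^2 = 2673225 ≡ 1566 (mod 2627)
3^1024 ≡ 1566^2 = 2452356 ≡ 1365 (mod 2627)
3^2048 ≡ 1365^2 = 1863225 ≡ 682 (mod 2627)
2626 = 2048 + 512 + 64 + 2 in binary powers of 2.
So 3^2626 ≡ 682 · 1566 · 441 · 9 ≡ 1920 (mod 2627).
Since 1920 ≠ 1, base 3 is a Fermat witness: 2627 is composite.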